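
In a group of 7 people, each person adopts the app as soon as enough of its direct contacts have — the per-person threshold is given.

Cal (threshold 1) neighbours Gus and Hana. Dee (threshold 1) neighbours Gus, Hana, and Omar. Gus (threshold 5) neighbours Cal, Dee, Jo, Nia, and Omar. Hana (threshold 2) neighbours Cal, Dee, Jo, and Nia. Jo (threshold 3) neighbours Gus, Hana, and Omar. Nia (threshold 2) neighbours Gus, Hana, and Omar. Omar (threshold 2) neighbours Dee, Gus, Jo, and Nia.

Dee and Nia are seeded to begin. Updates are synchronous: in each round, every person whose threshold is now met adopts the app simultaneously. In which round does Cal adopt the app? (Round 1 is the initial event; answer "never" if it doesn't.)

Round 1 — Dee, Nia adopt the app (initial).
Round 2 — checking thresholds:
  Gus: 2 of 5 neighbours < 5, not yet.
  Hana: 2 of 4 neighbours ≥ 2, adopts the app.
  Omar: 2 of 4 neighbours ≥ 2, adopts the app.
Round 3 — checking thresholds:
  Cal: 1 of 2 neighbours ≥ 1, adopts the app.
  Gus: 3 of 5 neighbours < 5, not yet.
  Jo: 2 of 3 neighbours < 3, not yet.
Round 4 — no new adoptions; cascade stops.

3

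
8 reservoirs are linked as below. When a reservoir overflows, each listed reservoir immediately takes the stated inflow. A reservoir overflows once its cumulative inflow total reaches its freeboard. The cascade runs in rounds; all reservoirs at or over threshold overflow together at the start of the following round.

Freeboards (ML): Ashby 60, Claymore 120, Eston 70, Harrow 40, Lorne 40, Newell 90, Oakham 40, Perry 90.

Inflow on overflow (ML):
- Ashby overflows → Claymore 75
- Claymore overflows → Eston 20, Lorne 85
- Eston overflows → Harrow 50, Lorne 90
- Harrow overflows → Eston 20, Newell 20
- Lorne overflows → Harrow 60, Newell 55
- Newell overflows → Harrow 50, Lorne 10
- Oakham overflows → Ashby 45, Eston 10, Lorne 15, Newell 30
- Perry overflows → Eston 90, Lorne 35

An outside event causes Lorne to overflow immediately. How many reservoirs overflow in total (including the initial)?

2

Round 1 — Lorne overflows (initial).
  Harrow: +60 → 60 ≥ 40
  Newell: +55 → 55 < 90
Round 2 — Harrow overflows.
  Eston: +20 → 20 < 70
  Newell: +20 → 75 < 90
No further overflows.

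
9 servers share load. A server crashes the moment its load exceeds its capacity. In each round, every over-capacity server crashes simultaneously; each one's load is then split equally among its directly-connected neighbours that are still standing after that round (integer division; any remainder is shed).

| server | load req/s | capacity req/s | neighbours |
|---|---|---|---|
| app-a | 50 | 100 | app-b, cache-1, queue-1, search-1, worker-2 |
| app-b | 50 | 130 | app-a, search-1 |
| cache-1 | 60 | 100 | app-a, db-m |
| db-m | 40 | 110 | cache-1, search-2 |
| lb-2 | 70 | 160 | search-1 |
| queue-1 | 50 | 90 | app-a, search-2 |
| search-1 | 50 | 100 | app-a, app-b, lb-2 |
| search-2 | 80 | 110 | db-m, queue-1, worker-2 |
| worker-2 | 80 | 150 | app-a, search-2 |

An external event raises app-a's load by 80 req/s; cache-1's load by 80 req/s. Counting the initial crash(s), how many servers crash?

Round 1 — app-a at 130 > 100; cache-1 at 140 > 100. app-a, cache-1 crash.
  app-a sheds 130 req/s to app-b, queue-1, search-1, worker-2: 32 each (2 lost).
    app-b: 50+32 = 82 ≤ 130
    queue-1: 50+32 = 82 ≤ 90
    search-1: 50+32 = 82 ≤ 100
    worker-2: 80+32 = 112 ≤ 150
  cache-1 sheds 140 req/s to db-m: 140 each.
    db-m: 40+140 = 180 > 110
Round 2 — db-m crashes.
  db-m sheds 180 req/s to search-2: 180 each.
    search-2: 80+180 = 260 > 110
Round 3 — search-2 crashes.
  search-2 sheds 260 req/s to queue-1, worker-2: 130 each.
    queue-1: 82+130 = 212 > 90
    worker-2: 112+130 = 242 > 150
Round 4 — queue-1, worker-2 crash.
  queue-1 sheds 212 req/s: no online neighbours, lost.
  worker-2 sheds 242 req/s: no online neighbours, lost.
No further crashes.

6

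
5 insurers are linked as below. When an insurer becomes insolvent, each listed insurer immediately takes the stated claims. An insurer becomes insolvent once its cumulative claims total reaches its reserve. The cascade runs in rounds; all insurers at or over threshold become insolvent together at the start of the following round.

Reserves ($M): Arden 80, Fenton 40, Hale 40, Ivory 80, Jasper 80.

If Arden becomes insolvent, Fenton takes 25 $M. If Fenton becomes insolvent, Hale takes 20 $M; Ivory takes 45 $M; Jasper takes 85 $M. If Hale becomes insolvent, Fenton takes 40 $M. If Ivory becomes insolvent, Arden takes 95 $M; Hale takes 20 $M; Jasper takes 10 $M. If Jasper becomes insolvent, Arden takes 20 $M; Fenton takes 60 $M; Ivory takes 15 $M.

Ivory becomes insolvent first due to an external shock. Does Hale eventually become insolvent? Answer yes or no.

Round 1 — Ivory becomes insolvent (initial).
  Arden: +95 → 95 ≥ 80
  Hale: +20 → 20 < 40
  Jasper: +10 → 10 < 80
Round 2 — Arden becomes insolvent.
  Fenton: +25 → 25 < 40
No further insolvencies.

no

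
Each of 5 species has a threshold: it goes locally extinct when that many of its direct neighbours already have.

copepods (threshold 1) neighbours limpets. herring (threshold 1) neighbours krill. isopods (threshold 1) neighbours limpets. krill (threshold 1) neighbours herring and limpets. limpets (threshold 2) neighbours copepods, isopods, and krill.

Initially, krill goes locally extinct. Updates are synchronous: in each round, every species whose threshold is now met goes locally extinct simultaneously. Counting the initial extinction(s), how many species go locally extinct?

Round 1 — krill goes locally extinct (initial).
Round 2 — checking thresholds:
  herring: 1 of 1 neighbours ≥ 1, goes locally extinct.
  limpets: 1 of 3 neighbours < 2, below threshold.
Round 3 — no new extinctions; cascade stops.

2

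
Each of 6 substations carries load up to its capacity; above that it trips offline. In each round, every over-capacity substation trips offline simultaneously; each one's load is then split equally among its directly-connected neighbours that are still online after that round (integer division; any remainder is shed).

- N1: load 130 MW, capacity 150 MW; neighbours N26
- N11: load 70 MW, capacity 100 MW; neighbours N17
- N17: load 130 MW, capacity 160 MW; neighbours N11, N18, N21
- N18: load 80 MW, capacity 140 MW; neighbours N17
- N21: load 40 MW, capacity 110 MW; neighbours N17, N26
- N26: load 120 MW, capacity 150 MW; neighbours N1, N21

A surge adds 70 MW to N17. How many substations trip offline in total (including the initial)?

Round 1 — N17 at 200 > 160. N17 trips offline.
  N17 sheds 200 MW to N11, N18, N21: 66 each (2 lost).
    N11: 70+66 = 136 > 100
    N18: 80+66 = 146 > 140
    N21: 40+66 = 106 ≤ 110
Round 2 — N11, N18 trip offline.
  N11 sheds 136 MW: no online neighbours, lost.
  N18 sheds 146 MW: no online neighbours, lost.
No further trips.

3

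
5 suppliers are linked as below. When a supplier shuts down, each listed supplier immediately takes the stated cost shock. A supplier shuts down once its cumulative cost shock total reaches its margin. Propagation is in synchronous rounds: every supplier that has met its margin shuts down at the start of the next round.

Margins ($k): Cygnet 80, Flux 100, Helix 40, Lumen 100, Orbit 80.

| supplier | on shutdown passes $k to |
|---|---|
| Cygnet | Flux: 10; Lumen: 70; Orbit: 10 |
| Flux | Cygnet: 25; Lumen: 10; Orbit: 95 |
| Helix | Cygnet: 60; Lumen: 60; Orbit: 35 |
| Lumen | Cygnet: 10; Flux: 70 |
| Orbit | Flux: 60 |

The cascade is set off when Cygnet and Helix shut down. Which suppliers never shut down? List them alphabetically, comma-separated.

Flux, Orbit

Round 1 — Cygnet, Helix shut down (initial).
  Flux: +10 → 10 < 100
  Lumen: +70+60 → 130 ≥ 100
  Orbit: +10+35 → 45 < 80
Round 2 — Lumen shuts down.
  Flux: +70 → 80 < 100
No further shutdowns.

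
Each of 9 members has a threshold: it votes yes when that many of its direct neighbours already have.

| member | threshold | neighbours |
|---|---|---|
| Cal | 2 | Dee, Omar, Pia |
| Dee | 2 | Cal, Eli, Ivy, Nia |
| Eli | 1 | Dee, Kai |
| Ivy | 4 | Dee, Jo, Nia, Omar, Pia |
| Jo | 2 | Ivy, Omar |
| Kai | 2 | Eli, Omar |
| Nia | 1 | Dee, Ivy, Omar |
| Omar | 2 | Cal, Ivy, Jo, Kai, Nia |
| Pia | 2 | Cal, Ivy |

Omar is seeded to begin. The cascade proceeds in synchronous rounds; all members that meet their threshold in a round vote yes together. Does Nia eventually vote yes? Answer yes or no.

Round 1 — Omar votes yes (initial).
Round 2 — checking thresholds:
  Cal: 1 of 3 neighbours < 2, below threshold.
  Ivy: 1 of 5 neighbours < 4, below threshold.
  Jo: 1 of 2 neighbours < 2, below threshold.
  Kai: 1 of 2 neighbours < 2, below threshold.
  Nia: 1 of 3 neighbours ≥ 1, votes yes.
Round 3 — no new yes votes; cascade stops.

yes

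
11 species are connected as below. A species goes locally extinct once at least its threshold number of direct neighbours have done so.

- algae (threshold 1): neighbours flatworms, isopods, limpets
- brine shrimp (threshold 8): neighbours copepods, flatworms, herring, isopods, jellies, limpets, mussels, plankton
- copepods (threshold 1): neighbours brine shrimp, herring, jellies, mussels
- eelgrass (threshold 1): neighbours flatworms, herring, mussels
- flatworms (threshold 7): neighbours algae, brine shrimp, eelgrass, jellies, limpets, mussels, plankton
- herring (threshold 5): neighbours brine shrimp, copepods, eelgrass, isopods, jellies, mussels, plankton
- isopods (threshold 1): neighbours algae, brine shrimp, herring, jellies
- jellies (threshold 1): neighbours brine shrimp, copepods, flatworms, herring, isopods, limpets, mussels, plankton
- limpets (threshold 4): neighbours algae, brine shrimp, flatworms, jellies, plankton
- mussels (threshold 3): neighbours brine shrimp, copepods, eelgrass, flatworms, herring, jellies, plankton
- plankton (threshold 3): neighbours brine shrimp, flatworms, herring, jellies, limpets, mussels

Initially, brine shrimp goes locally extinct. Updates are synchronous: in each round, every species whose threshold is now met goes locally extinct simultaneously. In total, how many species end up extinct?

Round 1 — brine shrimp goes locally extinct (initial).
Round 2 — checking thresholds:
  copepods: 1 of 4 neighbours ≥ 1, goes locally extinct.
  flatworms: 1 of 7 neighbours < 7, not yet.
  herring: 1 of 7 neighbours < 5, not yet.
  isopods: 1 of 4 neighbours ≥ 1, goes locally extinct.
  jellies: 1 of 8 neighbours ≥ 1, goes locally extinct.
  limpets: 1 of 5 neighbours < 4, not yet.
  mussels: 1 of 7 neighbours < 3, not yet.
  plankton: 1 of 6 neighbours < 3, not yet.
Round 3 — checking thresholds:
  algae: 1 of 3 neighbours ≥ 1, goes locally extinct.
  flatworms: 2 of 7 neighbours < 7, not yet.
  herring: 4 of 7 neighbours < 5, not yet.
  limpets: 2 of 5 neighbours < 4, not yet.
  mussels: 3 of 7 neighbours ≥ 3, goes locally extinct.
  plankton: 2 of 6 neighbours < 3, not yet.
Round 4 — checking thresholds:
  eelgrass: 1 of 3 neighbours ≥ 1, goes locally extinct.
  flatworms: 4 of 7 neighbours < 7, not yet.
  herring: 5 of 7 neighbours ≥ 5, goes locally extinct.
  limpets: 3 of 5 neighbours < 4, not yet.
  plankton: 3 of 6 neighbours ≥ 3, goes locally extinct.
Round 5 — checking thresholds:
  flatworms: 6 of 7 neighbours < 7, not yet.
  limpets: 4 of 5 neighbours ≥ 4, goes locally extinct.
Round 6 — checking thresholds:
  flatworms: 7 of 7 neighbours ≥ 7, goes locally extinct.
Round 7 — no new extinctions; cascade stops.

11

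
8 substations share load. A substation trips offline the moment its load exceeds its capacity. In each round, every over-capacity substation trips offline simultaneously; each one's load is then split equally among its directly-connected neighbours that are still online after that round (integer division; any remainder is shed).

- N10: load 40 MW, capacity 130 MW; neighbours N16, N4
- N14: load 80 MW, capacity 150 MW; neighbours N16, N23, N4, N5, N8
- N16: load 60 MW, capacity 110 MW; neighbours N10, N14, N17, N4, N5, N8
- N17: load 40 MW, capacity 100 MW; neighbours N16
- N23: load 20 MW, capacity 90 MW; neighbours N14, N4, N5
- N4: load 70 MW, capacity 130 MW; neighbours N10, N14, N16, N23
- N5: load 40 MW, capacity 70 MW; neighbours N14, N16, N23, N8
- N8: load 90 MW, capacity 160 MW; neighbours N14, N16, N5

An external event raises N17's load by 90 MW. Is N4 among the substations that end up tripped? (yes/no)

no

Round 1 — N17 at 130 > 100. N17 trips offline.
  N17 sheds 130 MW to N16: 130 each.
    N16: 60+130 = 190 > 110
Round 2 — N16 trips offline.
  N16 sheds 190 MW to N10, N14, N4, N5, N8: 38 each.
    N10: 40+38 = 78 ≤ 130
    N14: 80+38 = 118 ≤ 150
    N4: 70+38 = 108 ≤ 130
    N5: 40+38 = 78 > 70
    N8: 90+38 = 128 ≤ 160
Round 3 — N5 trips offline.
  N5 sheds 78 MW to N14, N23, N8: 26 each.
    N14: 118+26 = 144 ≤ 150
    N23: 20+26 = 46 ≤ 90
    N8: 128+26 = 154 ≤ 160
No further trips.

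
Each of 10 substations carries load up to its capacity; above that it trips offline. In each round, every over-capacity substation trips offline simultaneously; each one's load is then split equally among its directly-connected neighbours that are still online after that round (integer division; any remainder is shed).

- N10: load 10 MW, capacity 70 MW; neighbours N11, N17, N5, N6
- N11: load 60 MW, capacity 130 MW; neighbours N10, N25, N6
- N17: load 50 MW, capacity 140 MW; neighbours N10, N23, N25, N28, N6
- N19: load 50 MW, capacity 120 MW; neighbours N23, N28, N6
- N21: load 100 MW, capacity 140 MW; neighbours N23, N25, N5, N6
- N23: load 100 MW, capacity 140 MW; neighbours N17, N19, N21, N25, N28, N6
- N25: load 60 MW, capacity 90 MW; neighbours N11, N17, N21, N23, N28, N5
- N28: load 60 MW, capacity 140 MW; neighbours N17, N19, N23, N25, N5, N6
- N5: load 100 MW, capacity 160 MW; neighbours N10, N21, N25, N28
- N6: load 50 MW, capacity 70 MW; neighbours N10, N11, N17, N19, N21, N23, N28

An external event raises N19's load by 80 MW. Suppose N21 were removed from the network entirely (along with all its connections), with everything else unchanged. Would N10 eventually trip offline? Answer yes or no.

With N21 removed:
Round 1 — N19 at 130 > 120. N19 trips offline.
  N19 sheds 130 MW to N23, N28, N6: 43 each (1 lost).
    N23: 100+43 = 143 > 140
    N28: 60+43 = 103 ≤ 140
    N6: 50+43 = 93 > 70
Round 2 — N23, N6 trip offline.
  N23 sheds 143 MW to N17, N25, N28: 47 each (2 lost).
    N17: 50+47 = 97 ≤ 140
    N25: 60+47 = 107 > 90
    N28: 103+47 = 150 > 140
  N6 sheds 93 MW to N10, N11, N17, N28: 23 each (1 lost).
    N10: 10+23 = 33 ≤ 70
    N11: 60+23 = 83 ≤ 130
    N17: 97+23 = 120 ≤ 140
    N28: 150+23 = 173 > 140
Round 3 — N25, N28 trip offline.
  N25 sheds 107 MW to N11, N17, N5: 35 each (2 lost).
    N11: 83+35 = 118 ≤ 130
    N17: 120+35 = 155 > 140
    N5: 100+35 = 135 ≤ 160
  N28 sheds 173 MW to N17, N5: 86 each (1 lost).
    N17: 155+86 = 241 > 140
    N5: 135+86 = 221 > 160
Round 4 — N17, N5 trip offline.
  N17 sheds 241 MW to N10: 241 each.
    N10: 33+241 = 274 > 70
  N5 sheds 221 MW to N10: 221 each.
    N10: 274+221 = 495 > 70
Round 5 — N10 trips offline.
  N10 sheds 495 MW to N11: 495 each.
    N11: 118+495 = 613 > 130
Round 6 — N11 trips offline.
  N11 sheds 613 MW: no online neighbours, lost.
No further trips.

yes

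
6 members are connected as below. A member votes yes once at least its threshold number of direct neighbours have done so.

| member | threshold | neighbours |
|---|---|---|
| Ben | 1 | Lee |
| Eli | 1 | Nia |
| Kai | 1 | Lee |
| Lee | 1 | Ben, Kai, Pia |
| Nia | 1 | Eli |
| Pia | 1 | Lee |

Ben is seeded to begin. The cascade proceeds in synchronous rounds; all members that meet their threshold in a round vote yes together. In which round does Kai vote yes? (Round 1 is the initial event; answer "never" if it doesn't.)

Round 1 — Ben votes yes (initial).
Round 2 — checking thresholds:
  Lee: 1 of 3 neighbours ≥ 1, votes yes.
Round 3 — checking thresholds:
  Kai: 1 of 1 neighbours ≥ 1, votes yes.
  Pia: 1 of 1 neighbours ≥ 1, votes yes.
Round 4 — no new yes votes; cascade stops.

3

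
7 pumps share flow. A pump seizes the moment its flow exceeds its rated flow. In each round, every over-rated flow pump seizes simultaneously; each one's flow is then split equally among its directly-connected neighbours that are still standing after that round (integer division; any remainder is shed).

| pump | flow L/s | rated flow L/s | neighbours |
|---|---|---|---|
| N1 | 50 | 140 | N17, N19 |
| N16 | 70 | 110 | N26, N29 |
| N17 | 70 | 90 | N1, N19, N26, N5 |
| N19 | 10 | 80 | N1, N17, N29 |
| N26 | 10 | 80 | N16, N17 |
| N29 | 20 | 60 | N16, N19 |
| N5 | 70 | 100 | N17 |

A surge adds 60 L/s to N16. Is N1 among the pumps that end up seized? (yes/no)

no

Round 1 — N16 at 130 > 110. N16 seizes.
  N16 sheds 130 L/s to N26, N29: 65 each.
    N26: 10+65 = 75 ≤ 80
    N29: 20+65 = 85 > 60
Round 2 — N29 seizes.
  N29 sheds 85 L/s to N19: 85 each.
    N19: 10+85 = 95 > 80
Round 3 — N19 seizes.
  N19 sheds 95 L/s to N1, N17: 47 each (1 lost).
    N1: 50+47 = 97 ≤ 140
    N17: 70+47 = 117 > 90
Round 4 — N17 seizes.
  N17 sheds 117 L/s to N1, N26, N5: 39 each.
    N1: 97+39 = 136 ≤ 140
    N26: 75+39 = 114 > 80
    N5: 70+39 = 109 > 100
Round 5 — N26, N5 seize.
  N26 sheds 114 L/s: no online neighbours, lost.
  N5 sheds 109 L/s: no online neighbours, lost.
No further seizures.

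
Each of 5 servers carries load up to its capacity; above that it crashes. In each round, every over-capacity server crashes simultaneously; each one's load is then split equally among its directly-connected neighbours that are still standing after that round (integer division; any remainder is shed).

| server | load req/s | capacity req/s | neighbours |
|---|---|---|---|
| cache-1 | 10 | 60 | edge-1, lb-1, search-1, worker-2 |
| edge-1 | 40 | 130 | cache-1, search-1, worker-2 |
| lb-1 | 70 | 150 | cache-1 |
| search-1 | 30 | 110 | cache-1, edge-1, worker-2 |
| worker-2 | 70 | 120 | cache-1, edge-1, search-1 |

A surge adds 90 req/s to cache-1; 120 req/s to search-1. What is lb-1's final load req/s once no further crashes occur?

Round 1 — cache-1 at 100 > 60; search-1 at 150 > 110. cache-1, search-1 crash.
  cache-1 sheds 100 req/s to edge-1, lb-1, worker-2: 33 each (1 lost).
    edge-1: 40+33 = 73 ≤ 130
    lb-1: 70+33 = 103 ≤ 150
    worker-2: 70+33 = 103 ≤ 120
  search-1 sheds 150 req/s to edge-1, worker-2: 75 each.
    edge-1: 73+75 = 148 > 130
    worker-2: 103+75 = 178 > 120
Round 2 — edge-1, worker-2 crash.
  edge-1 sheds 148 req/s: no online neighbours, lost.
  worker-2 sheds 178 req/s: no online neighbours, lost.
No further crashes.

103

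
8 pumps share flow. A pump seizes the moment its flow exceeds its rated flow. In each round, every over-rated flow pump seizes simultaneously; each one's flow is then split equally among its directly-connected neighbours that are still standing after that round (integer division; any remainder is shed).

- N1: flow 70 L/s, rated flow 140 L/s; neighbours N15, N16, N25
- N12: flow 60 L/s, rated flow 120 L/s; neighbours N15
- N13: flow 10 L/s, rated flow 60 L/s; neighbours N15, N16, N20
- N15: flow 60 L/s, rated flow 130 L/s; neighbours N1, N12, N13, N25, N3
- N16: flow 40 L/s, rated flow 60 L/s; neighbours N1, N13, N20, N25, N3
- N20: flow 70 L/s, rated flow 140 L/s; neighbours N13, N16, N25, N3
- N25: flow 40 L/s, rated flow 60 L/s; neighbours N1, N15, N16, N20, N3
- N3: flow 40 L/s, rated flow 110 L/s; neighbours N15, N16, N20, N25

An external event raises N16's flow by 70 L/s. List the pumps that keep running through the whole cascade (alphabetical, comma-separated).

N1, N12, N13, N15, N20, N3

Round 1 — N16 at 110 > 60. N16 seizes.
  N16 sheds 110 L/s to N1, N13, N20, N25, N3: 22 each.
    N1: 70+22 = 92 ≤ 140
    N13: 10+22 = 32 ≤ 60
    N20: 70+22 = 92 ≤ 140
    N25: 40+22 = 62 > 60
    N3: 40+22 = 62 ≤ 110
Round 2 — N25 seizes.
  N25 sheds 62 L/s to N1, N15, N20, N3: 15 each (2 lost).
    N1: 92+15 = 107 ≤ 140
    N15: 60+15 = 75 ≤ 130
    N20: 92+15 = 107 ≤ 140
    N3: 62+15 = 77 ≤ 110
No further seizures.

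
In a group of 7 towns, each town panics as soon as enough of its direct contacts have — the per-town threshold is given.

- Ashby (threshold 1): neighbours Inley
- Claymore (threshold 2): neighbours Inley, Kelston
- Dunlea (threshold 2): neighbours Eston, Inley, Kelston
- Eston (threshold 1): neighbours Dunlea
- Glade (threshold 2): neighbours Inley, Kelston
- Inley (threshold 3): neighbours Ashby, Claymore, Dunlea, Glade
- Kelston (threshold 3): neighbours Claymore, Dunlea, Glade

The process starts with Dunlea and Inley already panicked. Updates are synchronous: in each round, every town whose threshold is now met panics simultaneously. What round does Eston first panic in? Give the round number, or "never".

Round 1 — Dunlea, Inley panic (initial).
Round 2 — checking thresholds:
  Ashby: 1 of 1 neighbours ≥ 1, panics.
  Claymore: 1 of 2 neighbours < 2, below threshold.
  Eston: 1 of 1 neighbours ≥ 1, panics.
  Glade: 1 of 2 neighbours < 2, below threshold.
  Kelston: 1 of 3 neighbours < 3, below threshold.
Round 3 — no new panics; cascade stops.

2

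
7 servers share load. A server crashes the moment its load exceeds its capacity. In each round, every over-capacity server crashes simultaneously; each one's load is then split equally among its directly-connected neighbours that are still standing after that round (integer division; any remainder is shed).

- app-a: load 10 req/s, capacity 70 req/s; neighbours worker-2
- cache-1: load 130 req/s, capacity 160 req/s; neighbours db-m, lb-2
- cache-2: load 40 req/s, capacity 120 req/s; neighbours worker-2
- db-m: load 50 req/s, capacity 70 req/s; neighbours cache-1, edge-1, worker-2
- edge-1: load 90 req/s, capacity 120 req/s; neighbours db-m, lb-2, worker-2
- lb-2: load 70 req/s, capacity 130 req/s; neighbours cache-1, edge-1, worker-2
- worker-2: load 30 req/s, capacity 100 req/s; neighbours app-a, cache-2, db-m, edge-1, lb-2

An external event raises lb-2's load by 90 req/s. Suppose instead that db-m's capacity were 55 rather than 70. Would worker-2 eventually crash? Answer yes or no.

yes

With db-m's capacity at 55:
Round 1 — lb-2 at 160 > 130. lb-2 crashes.
  lb-2 sheds 160 req/s to cache-1, edge-1, worker-2: 53 each (1 lost).
    cache-1: 130+53 = 183 > 160
    edge-1: 90+53 = 143 > 120
    worker-2: 30+53 = 83 ≤ 100
Round 2 — cache-1, edge-1 crash.
  cache-1 sheds 183 req/s to db-m: 183 each.
    db-m: 50+183 = 233 > 55
  edge-1 sheds 143 req/s to db-m, worker-2: 71 each (1 lost).
    db-m: 233+71 = 304 > 55
    worker-2: 83+71 = 154 > 100
Round 3 — db-m, worker-2 crash.
  db-m sheds 304 req/s: no online neighbours, lost.
  worker-2 sheds 154 req/s to app-a, cache-2: 77 each.
    app-a: 10+77 = 87 > 70
    cache-2: 40+77 = 117 ≤ 120
Round 4 — app-a crashes.
  app-a sheds 87 req/s: no online neighbours, lost.
No further crashes.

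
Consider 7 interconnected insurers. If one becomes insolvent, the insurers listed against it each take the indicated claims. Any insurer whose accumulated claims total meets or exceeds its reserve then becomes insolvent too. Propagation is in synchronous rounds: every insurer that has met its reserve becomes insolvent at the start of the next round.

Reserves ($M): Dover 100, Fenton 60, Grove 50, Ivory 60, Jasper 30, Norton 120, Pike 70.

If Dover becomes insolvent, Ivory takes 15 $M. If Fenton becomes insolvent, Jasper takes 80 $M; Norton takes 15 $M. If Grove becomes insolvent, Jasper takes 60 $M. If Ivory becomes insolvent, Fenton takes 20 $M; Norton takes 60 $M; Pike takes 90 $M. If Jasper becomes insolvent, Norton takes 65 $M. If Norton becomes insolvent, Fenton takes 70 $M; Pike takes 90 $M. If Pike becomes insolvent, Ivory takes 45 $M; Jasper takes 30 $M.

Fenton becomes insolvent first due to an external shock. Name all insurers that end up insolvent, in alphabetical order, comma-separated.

Round 1 — Fenton becomes insolvent (initial).
  Jasper: +80 → 80 ≥ 30
  Norton: +15 → 15 < 120
Round 2 — Jasper becomes insolvent.
  Norton: +65 → 80 < 120
No further insolvencies.

Fenton, Jasper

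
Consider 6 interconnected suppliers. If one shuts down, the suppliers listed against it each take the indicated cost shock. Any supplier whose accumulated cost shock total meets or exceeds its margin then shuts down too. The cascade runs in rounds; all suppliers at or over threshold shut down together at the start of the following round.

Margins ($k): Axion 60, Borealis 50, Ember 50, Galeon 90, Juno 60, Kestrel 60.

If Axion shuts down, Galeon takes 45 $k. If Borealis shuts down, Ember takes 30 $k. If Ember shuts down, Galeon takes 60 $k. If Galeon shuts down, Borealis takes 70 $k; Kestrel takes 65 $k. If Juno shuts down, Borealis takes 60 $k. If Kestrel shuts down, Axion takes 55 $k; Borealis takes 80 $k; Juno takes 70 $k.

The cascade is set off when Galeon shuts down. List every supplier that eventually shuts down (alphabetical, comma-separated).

Borealis, Galeon, Juno, Kestrel

Round 1 — Galeon shuts down (initial).
  Borealis: +70 → 70 ≥ 50
  Kestrel: +65 → 65 ≥ 60
Round 2 — Borealis, Kestrel shut down.
  Axion: +55 → 55 < 60
  Ember: +30 → 30 < 50
  Juno: +70 → 70 ≥ 60
Round 3 — Juno shuts down.
No further shutdowns.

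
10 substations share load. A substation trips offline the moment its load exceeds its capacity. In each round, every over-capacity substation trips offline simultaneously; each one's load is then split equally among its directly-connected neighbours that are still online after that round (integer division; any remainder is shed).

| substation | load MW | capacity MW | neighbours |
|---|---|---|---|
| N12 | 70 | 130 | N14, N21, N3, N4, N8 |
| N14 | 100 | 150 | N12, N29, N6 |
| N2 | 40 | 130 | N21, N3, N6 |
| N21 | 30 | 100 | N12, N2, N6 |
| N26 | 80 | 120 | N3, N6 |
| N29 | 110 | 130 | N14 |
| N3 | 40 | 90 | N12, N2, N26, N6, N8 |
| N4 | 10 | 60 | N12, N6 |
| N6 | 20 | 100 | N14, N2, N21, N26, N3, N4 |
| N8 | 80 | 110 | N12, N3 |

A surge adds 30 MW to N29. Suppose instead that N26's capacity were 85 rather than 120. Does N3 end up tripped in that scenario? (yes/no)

With N26's capacity at 85:
Round 1 — N29 at 140 > 130. N29 trips offline.
  N29 sheds 140 MW to N14: 140 each.
    N14: 100+140 = 240 > 150
Round 2 — N14 trips offline.
  N14 sheds 240 MW to N12, N6: 120 each.
    N12: 70+120 = 190 > 130
    N6: 20+120 = 140 > 100
Round 3 — N12, N6 trip offline.
  N12 sheds 190 MW to N21, N3, N4, N8: 47 each (2 lost).
    N21: 30+47 = 77 ≤ 100
    N3: 40+47 = 87 ≤ 90
    N4: 10+47 = 57 ≤ 60
    N8: 80+47 = 127 > 110
  N6 sheds 140 MW to N2, N21, N26, N3, N4: 28 each.
    N2: 40+28 = 68 ≤ 130
    N21: 77+28 = 105 > 100
    N26: 80+28 = 108 > 85
    N3: 87+28 = 115 > 90
    N4: 57+28 = 85 > 60
Round 4 — N21, N26, N3, N4, N8 trip offline.
  N21 sheds 105 MW to N2: 105 each.
    N2: 68+105 = 173 > 130
  N26 sheds 108 MW: no online neighbours, lost.
  N3 sheds 115 MW to N2: 115 each.
    N2: 173+115 = 288 > 130
  N4 sheds 85 MW: no online neighbours, lost.
  N8 sheds 127 MW: no online neighbours, lost.
Round 5 — N2 trips offline.
  N2 sheds 288 MW: no online neighbours, lost.
No further trips.

yes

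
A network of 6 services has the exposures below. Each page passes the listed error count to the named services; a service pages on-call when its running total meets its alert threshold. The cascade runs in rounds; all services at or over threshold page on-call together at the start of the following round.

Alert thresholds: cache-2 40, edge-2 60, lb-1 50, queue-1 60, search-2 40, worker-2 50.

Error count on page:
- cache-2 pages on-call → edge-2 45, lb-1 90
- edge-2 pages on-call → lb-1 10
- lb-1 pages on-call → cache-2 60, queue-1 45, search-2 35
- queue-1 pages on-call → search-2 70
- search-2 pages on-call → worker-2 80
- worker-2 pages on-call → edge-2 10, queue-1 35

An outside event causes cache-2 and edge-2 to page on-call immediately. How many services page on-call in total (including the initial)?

Round 1 — cache-2, edge-2 page on-call (initial).
  lb-1: +90+10 → 100 ≥ 50
Round 2 — lb-1 pages on-call.
  queue-1: +45 → 45 < 60
  search-2: +35 → 35 < 40
No further pages.

3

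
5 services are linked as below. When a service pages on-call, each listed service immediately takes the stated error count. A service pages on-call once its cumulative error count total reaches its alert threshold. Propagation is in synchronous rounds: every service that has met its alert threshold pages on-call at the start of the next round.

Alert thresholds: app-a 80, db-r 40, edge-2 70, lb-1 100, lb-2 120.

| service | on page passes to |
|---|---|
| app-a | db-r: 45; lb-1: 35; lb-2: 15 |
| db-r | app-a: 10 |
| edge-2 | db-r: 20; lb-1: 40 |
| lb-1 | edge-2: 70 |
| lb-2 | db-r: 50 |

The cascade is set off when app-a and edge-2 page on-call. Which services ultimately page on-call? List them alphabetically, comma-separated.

Round 1 — app-a, edge-2 page on-call (initial).
  db-r: +45+20 → 65 ≥ 40
  lb-1: +35+40 → 75 < 100
  lb-2: +15 → 15 < 120
Round 2 — db-r pages on-call.
No further pages.

app-a, db-r, edge-2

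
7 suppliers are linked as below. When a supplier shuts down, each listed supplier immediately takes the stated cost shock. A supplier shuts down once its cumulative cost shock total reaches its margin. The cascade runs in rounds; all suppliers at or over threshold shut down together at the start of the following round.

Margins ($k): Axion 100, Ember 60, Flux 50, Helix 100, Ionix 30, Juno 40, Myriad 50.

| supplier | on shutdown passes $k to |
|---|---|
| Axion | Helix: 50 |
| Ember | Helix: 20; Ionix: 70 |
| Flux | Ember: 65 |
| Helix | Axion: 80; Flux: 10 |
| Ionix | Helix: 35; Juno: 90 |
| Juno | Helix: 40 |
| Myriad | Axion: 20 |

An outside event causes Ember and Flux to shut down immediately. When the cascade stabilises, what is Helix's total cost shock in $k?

Round 1 — Ember, Flux shut down (initial).
  Helix: +20 → 20 < 100
  Ionix: +70 → 70 ≥ 30
Round 2 — Ionix shuts down.
  Helix: +35 → 55 < 100
  Juno: +90 → 90 ≥ 40
Round 3 — Juno shuts down.
  Helix: +40 → 95 < 100
No further shutdowns.

95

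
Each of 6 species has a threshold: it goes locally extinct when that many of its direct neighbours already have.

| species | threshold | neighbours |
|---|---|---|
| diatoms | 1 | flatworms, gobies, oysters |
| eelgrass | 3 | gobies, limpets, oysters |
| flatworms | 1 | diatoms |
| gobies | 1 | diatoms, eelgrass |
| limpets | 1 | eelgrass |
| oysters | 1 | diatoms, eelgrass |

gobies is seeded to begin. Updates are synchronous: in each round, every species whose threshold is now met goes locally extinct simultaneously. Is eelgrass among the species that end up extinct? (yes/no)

Round 1 — gobies goes locally extinct (initial).
Round 2 — checking thresholds:
  diatoms: 1 of 3 neighbours ≥ 1, goes locally extinct.
  eelgrass: 1 of 3 neighbours < 3, below threshold.
Round 3 — checking thresholds:
  eelgrass: 1 of 3 neighbours < 3, below threshold.
  flatworms: 1 of 1 neighbours ≥ 1, goes locally extinct.
  oysters: 1 of 2 neighbours ≥ 1, goes locally extinct.
Round 4 — no new extinctions; cascade stops.

no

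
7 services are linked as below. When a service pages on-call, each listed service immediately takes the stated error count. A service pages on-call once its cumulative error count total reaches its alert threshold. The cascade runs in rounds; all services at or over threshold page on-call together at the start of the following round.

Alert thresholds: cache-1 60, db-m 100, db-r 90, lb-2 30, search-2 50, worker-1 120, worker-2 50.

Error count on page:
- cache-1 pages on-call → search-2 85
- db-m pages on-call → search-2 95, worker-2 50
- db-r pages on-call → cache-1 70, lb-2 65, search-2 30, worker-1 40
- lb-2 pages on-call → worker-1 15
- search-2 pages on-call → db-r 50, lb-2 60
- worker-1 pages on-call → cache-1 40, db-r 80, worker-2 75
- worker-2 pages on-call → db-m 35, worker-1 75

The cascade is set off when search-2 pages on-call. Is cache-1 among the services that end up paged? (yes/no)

no

Round 1 — search-2 pages on-call (initial).
  db-r: +50 → 50 < 90
  lb-2: +60 → 60 ≥ 30
Round 2 — lb-2 pages on-call.
  worker-1: +15 → 15 < 120
No further pages.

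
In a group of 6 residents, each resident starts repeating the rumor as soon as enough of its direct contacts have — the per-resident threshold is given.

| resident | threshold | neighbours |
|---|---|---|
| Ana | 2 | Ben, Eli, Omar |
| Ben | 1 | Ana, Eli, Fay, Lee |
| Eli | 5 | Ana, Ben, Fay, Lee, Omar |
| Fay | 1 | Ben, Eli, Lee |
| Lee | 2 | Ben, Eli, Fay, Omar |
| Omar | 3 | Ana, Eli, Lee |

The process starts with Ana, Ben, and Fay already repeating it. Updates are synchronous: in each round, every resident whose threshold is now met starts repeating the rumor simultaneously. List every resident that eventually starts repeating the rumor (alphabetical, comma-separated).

Round 1 — Ana, Ben, Fay start repeating the rumor (initial).
Round 2 — checking thresholds:
  Eli: 3 of 5 neighbours < 5, holds.
  Lee: 2 of 4 neighbours ≥ 2, starts repeating the rumor.
  Omar: 1 of 3 neighbours < 3, holds.
Round 3 — no new spreads; cascade stops.

Ana, Ben, Fay, Lee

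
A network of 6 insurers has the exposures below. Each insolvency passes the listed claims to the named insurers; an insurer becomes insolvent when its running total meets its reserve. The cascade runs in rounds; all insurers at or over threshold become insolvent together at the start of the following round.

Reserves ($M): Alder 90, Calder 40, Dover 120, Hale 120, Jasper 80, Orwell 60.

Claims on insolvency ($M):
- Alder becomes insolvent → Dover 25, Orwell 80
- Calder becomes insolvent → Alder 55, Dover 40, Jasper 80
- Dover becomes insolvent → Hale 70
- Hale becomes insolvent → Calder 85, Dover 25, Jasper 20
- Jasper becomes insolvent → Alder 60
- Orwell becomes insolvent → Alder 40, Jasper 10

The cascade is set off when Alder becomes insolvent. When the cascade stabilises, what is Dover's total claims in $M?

Round 1 — Alder becomes insolvent (initial).
  Dover: +25 → 25 < 120
  Orwell: +80 → 80 ≥ 60
Round 2 — Orwell becomes insolvent.
  Jasper: +10 → 10 < 80
No further insolvencies.

25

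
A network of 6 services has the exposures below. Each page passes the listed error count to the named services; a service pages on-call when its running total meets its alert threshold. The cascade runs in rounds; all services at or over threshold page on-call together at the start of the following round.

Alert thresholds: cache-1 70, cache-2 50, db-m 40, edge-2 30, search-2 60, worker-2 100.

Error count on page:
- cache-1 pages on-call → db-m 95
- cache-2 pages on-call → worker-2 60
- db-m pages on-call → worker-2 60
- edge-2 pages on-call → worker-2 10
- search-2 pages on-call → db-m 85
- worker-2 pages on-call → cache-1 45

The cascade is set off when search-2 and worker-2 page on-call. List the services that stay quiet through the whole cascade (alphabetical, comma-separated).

Round 1 — search-2, worker-2 page on-call (initial).
  cache-1: +45 → 45 < 70
  db-m: +85 → 85 ≥ 40
Round 2 — db-m pages on-call.
No further pages.

cache-1, cache-2, edge-2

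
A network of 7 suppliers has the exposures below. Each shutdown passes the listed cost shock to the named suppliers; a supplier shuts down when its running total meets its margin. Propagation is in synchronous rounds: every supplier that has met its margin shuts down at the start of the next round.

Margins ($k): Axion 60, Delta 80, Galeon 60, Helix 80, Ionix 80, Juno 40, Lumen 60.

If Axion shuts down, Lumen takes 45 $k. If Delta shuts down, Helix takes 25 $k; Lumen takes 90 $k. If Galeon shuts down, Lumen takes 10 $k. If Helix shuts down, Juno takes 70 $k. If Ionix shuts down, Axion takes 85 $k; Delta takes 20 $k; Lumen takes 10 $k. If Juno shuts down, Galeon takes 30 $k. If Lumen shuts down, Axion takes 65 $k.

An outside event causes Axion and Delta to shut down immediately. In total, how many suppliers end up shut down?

3

Round 1 — Axion, Delta shut down (initial).
  Helix: +25 → 25 < 80
  Lumen: +45+90 → 135 ≥ 60
Round 2 — Lumen shuts down.
No further shutdowns.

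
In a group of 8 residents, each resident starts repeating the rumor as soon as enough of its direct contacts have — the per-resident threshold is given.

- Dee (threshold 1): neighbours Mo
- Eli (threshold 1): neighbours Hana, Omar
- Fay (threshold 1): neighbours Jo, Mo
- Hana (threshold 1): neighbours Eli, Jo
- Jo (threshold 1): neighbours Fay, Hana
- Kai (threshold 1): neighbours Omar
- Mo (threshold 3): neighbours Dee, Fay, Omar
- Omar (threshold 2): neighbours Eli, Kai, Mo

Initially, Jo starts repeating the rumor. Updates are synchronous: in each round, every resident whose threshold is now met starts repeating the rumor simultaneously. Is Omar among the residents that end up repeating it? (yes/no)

no

Round 1 — Jo starts repeating the rumor (initial).
Round 2 — checking thresholds:
  Fay: 1 of 2 neighbours ≥ 1, starts repeating the rumor.
  Hana: 1 of 2 neighbours ≥ 1, starts repeating the rumor.
Round 3 — checking thresholds:
  Eli: 1 of 2 neighbours ≥ 1, starts repeating the rumor.
  Mo: 1 of 3 neighbours < 3, not yet.
Round 4 — no new spreads; cascade stops.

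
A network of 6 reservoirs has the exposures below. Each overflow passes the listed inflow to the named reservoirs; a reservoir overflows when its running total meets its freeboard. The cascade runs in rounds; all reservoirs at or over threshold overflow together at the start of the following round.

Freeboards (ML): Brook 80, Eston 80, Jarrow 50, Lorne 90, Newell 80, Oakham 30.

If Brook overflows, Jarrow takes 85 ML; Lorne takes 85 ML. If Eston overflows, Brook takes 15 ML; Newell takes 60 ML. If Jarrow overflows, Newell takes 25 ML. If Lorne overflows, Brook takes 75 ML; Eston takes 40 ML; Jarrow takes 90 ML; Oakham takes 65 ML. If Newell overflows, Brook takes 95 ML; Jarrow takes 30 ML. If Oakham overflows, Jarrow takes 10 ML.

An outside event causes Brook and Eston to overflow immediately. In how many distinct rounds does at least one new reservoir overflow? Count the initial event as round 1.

3

Round 1 — Brook, Eston overflow (initial).
  Jarrow: +85 → 85 ≥ 50
  Lorne: +85 → 85 < 90
  Newell: +60 → 60 < 80
Round 2 — Jarrow overflows.
  Newell: +25 → 85 ≥ 80
Round 3 — Newell overflows.
No further overflows.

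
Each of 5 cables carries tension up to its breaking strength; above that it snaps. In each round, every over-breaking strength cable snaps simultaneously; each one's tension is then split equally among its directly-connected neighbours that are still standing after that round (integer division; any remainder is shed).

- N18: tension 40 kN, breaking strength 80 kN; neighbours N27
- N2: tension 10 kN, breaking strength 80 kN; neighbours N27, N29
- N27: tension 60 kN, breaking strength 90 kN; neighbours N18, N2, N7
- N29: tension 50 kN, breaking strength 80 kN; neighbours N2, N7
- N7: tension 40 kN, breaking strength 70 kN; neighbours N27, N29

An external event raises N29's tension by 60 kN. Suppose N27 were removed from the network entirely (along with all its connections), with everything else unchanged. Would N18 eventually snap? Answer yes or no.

no

With N27 removed:
Round 1 — N29 at 110 > 80. N29 snaps.
  N29 sheds 110 kN to N2, N7: 55 each.
    N2: 10+55 = 65 ≤ 80
    N7: 40+55 = 95 > 70
Round 2 — N7 snaps.
  N7 sheds 95 kN: no online neighbours, lost.
No further breaks.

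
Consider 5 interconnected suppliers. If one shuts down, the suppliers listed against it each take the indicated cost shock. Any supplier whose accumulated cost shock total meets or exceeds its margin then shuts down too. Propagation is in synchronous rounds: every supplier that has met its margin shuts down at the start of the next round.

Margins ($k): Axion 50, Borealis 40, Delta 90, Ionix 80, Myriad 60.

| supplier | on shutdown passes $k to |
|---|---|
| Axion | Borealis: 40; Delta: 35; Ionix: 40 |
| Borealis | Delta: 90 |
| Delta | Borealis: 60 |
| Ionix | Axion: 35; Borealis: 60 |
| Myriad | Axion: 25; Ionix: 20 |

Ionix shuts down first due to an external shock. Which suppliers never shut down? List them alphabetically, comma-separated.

Round 1 — Ionix shuts down (initial).
  Axion: +35 → 35 < 50
  Borealis: +60 → 60 ≥ 40
Round 2 — Borealis shuts down.
  Delta: +90 → 90 ≥ 90
Round 3 — Delta shuts down.
No further shutdowns.

Axion, Myriad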